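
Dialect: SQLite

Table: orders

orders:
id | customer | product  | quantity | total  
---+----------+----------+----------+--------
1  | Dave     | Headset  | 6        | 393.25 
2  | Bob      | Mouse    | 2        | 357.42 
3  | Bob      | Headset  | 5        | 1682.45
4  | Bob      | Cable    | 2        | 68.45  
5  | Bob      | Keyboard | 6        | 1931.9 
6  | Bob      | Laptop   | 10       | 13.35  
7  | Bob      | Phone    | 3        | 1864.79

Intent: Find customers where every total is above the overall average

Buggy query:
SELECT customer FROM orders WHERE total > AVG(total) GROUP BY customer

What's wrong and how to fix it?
Bug: AVG() is an aggregate; it can't sit directly in WHERE

Fix: Compute the overall average in a scalar subquery and compare each group's MIN against it in HAVING

Corrected query:
SELECT customer FROM orders GROUP BY customer HAVING MIN(total) > (SELECT AVG(total) FROM orders)

Result:
(no rows)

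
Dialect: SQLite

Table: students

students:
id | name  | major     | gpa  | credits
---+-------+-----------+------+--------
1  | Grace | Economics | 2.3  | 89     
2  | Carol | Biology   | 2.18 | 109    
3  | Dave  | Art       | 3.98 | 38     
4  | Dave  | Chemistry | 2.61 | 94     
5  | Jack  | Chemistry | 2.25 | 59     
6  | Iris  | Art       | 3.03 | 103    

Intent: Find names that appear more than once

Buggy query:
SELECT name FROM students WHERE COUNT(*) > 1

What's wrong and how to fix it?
Bug: WHERE can't reference COUNT(*); aggregates are computed after WHERE

Fix: GROUP BY name, then filter groups with HAVING COUNT(*) > 1

Corrected query:
SELECT name FROM students GROUP BY name HAVING COUNT(*) > 1

Result:
name
----
Dave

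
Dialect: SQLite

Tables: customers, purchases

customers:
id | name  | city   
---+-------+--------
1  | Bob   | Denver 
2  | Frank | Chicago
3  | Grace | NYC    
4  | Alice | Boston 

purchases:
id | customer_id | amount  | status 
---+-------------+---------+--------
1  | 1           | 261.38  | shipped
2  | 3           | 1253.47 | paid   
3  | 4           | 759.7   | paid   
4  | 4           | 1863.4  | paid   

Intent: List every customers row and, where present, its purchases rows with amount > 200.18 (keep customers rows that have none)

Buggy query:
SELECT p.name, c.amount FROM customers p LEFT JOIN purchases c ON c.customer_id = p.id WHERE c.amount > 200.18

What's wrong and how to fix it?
Bug: A WHERE condition on the right-hand table after LEFT JOIN drops unmatched parents

Fix: Put 'c.amount > 200.18' in the JOIN's ON clause instead of WHERE

Corrected query:
SELECT p.name, c.amount FROM customers p LEFT JOIN purchases c ON c.customer_id = p.id AND c.amount > 200.18

Result:
name  | amount 
------+--------
Bob   | 261.38 
Frank | NULL   
Grace | 1253.47
Alice | 759.7  
Alice | 1863.4 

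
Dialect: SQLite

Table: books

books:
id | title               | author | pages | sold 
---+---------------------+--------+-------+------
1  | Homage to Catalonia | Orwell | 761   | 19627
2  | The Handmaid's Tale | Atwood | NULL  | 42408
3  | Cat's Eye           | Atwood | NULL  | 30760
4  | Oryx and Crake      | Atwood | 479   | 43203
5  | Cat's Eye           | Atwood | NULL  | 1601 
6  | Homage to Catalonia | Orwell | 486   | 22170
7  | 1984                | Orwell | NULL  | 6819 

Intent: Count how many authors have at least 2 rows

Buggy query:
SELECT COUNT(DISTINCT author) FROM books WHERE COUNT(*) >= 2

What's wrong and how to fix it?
Bug: WHERE filters individual rows, not groups, so a group-level COUNT is invalid there

Fix: Group first with HAVING COUNT(*) >= 2, then COUNT the resulting groups

Corrected query:
SELECT COUNT(*) FROM (SELECT author FROM books GROUP BY author HAVING COUNT(*) >= 2)

Result:
COUNT(*)
--------
2       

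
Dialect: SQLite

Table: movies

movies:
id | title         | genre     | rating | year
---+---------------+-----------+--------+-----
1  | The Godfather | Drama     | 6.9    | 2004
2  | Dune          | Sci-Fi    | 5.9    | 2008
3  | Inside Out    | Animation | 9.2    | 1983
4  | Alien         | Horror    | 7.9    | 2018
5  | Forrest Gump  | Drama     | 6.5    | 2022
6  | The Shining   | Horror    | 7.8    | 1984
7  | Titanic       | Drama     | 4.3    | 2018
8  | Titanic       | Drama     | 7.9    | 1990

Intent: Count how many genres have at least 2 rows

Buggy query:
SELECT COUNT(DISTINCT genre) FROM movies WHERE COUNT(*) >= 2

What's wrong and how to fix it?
Bug: COUNT(*) cannot appear in WHERE; the per-group count doesn't exist yet

Fix: Use a subquery that GROUPs and filters with HAVING, then count its rows

Corrected query:
SELECT COUNT(*) FROM (SELECT genre FROM movies GROUP BY genre HAVING COUNT(*) >= 2)

Result:
COUNT(*)
--------
2       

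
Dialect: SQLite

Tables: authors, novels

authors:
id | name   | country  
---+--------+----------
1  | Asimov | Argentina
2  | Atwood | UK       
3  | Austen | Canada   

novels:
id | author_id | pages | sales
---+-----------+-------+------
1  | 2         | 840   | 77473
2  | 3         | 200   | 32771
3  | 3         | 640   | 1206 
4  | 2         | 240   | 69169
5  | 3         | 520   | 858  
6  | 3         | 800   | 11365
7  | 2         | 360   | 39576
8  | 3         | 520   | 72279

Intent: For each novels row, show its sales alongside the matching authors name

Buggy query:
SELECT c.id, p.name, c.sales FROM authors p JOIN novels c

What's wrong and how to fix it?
Bug: Missing join condition: each novels row is matched to all authors rows instead of just its own

Fix: Specify the join condition linking the foreign key to the parent id

Corrected query:
SELECT c.id, p.name, c.sales FROM authors p JOIN novels c ON c.author_id = p.id

Result:
id | name   | sales
---+--------+------
1  | Atwood | 77473
2  | Austen | 32771
3  | Austen | 1206 
4  | Atwood | 69169
5  | Austen | 858  
6  | Austen | 11365
7  | Atwood | 39576
8  | Austen | 72279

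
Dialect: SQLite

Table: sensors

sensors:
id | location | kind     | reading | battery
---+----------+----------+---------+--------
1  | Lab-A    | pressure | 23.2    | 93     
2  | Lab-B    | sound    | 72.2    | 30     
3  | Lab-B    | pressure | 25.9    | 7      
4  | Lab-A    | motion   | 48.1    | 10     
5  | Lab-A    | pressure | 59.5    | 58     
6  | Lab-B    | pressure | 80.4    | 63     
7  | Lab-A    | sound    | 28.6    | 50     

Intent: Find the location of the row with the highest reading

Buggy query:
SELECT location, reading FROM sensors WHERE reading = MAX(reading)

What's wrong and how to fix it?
Bug: WHERE is evaluated per row; an aggregate over the whole table isn't defined there

Fix: Use a subquery: WHERE reading = (SELECT MAX(reading) FROM sensors)

Corrected query:
SELECT location, reading FROM sensors WHERE reading = (SELECT MAX(reading) FROM sensors)

Result:
location | reading
---------+--------
Lab-B    | 80.4   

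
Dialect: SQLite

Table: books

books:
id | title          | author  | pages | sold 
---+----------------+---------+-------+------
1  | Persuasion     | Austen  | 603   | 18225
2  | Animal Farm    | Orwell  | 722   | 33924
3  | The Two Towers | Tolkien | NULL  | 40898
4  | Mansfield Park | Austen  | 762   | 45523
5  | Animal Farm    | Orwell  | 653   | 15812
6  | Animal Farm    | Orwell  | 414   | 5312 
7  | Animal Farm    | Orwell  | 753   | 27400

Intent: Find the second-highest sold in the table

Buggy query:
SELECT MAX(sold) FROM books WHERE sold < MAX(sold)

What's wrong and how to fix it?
Bug: The inner MAX is an aggregate inside WHERE, which is not allowed

Fix: Put the inner MAX in a scalar subquery

Corrected query:
SELECT MAX(sold) FROM books WHERE sold < (SELECT MAX(sold) FROM books)

Result:
MAX(sold)
---------
40898    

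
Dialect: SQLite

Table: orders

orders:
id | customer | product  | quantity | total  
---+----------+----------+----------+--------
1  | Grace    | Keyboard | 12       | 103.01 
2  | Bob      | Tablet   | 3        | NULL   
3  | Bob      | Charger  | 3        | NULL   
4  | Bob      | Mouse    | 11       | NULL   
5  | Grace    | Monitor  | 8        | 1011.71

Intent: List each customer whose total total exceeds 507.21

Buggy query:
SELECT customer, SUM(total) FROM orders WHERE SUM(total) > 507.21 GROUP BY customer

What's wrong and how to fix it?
Bug: Aggregate functions cannot appear in a WHERE clause

Fix: Use HAVING (which filters groups after aggregation) instead of WHERE

Corrected query:
SELECT customer, SUM(total) FROM orders GROUP BY customer HAVING SUM(total) > 507.21

Result:
customer | SUM(total)
---------+-----------
Grace    | 1114.72   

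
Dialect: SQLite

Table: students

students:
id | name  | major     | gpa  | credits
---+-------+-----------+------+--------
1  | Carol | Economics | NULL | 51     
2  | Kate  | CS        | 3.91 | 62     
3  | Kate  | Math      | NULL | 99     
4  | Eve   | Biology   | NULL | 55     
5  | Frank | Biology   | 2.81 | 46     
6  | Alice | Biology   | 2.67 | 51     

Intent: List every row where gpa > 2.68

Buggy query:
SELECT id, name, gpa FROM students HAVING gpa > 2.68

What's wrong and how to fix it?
Bug: This is a non-aggregate query (no GROUP BY, no aggregates), so in SQLite the HAVING clause is invalid here; a row-level condition belongs in WHERE

Fix: Use WHERE for row-level filtering

Corrected query:
SELECT id, name, gpa FROM students WHERE gpa > 2.68

Result:
id | name  | gpa 
---+-------+-----
2  | Kate  | 3.91
5  | Frank | 2.81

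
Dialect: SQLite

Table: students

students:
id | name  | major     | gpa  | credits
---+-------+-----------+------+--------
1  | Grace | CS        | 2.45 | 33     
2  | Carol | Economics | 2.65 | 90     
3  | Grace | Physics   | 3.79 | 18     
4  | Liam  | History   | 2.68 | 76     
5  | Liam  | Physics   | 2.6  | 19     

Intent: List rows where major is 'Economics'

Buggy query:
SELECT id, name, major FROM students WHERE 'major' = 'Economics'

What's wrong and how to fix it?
Bug: 'major' in single quotes is a string literal, not the column; the comparison is literal-vs-literal and never true

Fix: Remove the quotes around the column name (or use double quotes for an identifier)

Corrected query:
SELECT id, name, major FROM students WHERE major = 'Economics'

Result:
id | name  | major    
---+-------+----------
2  | Carol | Economics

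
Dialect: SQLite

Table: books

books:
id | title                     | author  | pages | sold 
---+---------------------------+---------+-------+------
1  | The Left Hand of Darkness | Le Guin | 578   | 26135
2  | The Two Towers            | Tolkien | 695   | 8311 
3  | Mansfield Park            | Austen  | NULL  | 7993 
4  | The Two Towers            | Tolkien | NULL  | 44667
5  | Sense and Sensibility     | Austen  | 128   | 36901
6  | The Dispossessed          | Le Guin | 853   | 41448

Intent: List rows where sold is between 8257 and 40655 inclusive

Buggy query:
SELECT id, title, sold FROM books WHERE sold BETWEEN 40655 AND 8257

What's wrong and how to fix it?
Bug: BETWEEN expects the lower bound first; with 40655 AND 8257 the range is empty

Fix: Write BETWEEN 8257 AND 40655

Corrected query:
SELECT id, title, sold FROM books WHERE sold BETWEEN 8257 AND 40655

Result:
id | title                     | sold 
---+---------------------------+------
1  | The Left Hand of Darkness | 26135
2  | The Two Towers            | 8311 
5  | Sense and Sensibility     | 36901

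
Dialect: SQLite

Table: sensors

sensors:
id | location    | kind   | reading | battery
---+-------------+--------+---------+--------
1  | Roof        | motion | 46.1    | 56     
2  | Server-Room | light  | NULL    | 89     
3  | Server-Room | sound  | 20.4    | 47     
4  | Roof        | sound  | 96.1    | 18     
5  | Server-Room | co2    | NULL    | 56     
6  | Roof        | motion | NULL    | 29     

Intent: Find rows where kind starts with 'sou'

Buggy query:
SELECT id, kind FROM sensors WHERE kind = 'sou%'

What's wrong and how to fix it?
Bug: Wildcards only work with LIKE; '=' treats '%' as a literal character

Fix: Use LIKE for wildcard pattern matching

Corrected query:
SELECT id, kind FROM sensors WHERE kind LIKE 'sou%'

Result:
id | kind 
---+------
3  | sound
4  | sound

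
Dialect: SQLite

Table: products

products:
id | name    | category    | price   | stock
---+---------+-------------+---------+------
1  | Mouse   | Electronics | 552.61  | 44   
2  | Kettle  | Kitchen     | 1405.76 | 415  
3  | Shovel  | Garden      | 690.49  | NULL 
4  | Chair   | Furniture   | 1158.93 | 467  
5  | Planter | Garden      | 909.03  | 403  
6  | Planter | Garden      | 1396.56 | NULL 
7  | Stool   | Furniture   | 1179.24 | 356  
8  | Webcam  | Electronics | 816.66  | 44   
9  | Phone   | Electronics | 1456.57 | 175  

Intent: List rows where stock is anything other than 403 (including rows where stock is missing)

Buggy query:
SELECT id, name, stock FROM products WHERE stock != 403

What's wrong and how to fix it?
Bug: 'stock != 403' is unknown when stock is NULL, so NULL rows are silently excluded

Fix: Add an explicit OR stock IS NULL to include the missing-value rows

Corrected query:
SELECT id, name, stock FROM products WHERE stock != 403 OR stock IS NULL

Result:
id | name    | stock
---+---------+------
1  | Mouse   | 44   
2  | Kettle  | 415  
3  | Shovel  | NULL 
4  | Chair   | 467  
6  | Planter | NULL 
7  | Stool   | 356  
8  | Webcam  | 44   
9  | Phone   | 175  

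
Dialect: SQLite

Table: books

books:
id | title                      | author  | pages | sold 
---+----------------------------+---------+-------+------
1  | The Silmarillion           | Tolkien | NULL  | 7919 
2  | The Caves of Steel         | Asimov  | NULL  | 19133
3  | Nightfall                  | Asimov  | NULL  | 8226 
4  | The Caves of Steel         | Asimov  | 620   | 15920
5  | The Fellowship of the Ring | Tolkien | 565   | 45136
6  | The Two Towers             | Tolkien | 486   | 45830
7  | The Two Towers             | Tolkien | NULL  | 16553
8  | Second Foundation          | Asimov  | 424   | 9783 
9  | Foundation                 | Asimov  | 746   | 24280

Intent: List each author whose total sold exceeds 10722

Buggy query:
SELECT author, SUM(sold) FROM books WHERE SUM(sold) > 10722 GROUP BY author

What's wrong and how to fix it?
Bug: SUM(sold) is an aggregate, but WHERE filters rows before aggregation

Fix: Use HAVING (which filters groups after aggregation) instead of WHERE

Corrected query:
SELECT author, SUM(sold) FROM books GROUP BY author HAVING SUM(sold) > 10722

Result:
author  | SUM(sold)
--------+----------
Asimov  | 77342    
Tolkien | 115438   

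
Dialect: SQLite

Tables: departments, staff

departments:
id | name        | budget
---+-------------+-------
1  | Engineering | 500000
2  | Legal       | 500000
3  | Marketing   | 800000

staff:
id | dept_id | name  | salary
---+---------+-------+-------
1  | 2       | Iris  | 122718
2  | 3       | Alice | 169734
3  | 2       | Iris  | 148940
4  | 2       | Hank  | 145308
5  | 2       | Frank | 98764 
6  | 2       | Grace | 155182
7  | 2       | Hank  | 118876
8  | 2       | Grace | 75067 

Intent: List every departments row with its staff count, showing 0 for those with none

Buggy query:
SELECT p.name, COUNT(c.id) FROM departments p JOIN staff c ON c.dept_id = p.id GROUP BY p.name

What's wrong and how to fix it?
Bug: INNER JOIN drops departments rows that have no matching staff rows

Fix: Use LEFT JOIN so parents without children still appear (COUNT(c.id) gives 0)

Corrected query:
SELECT p.name, COUNT(c.id) FROM departments p LEFT JOIN staff c ON c.dept_id = p.id GROUP BY p.name

Result:
name        | COUNT(c.id)
------------+------------
Engineering | 0          
Legal       | 7          
Marketing   | 1          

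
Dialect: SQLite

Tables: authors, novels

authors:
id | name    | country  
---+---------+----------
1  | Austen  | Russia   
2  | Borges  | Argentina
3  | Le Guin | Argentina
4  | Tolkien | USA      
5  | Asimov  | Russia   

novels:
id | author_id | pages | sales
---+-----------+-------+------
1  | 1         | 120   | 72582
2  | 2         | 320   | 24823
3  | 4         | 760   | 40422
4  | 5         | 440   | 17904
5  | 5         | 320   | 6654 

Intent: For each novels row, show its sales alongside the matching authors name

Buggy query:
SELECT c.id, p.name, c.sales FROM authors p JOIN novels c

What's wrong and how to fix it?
Bug: JOIN with no ON clause produces a cartesian product; every novels row pairs with every authors row

Fix: Specify the join condition linking the foreign key to the parent id

Corrected query:
SELECT c.id, p.name, c.sales FROM authors p JOIN novels c ON c.author_id = p.id

Result:
id | name    | sales
---+---------+------
1  | Austen  | 72582
2  | Borges  | 24823
3  | Tolkien | 40422
4  | Asimov  | 17904
5  | Asimov  | 6654 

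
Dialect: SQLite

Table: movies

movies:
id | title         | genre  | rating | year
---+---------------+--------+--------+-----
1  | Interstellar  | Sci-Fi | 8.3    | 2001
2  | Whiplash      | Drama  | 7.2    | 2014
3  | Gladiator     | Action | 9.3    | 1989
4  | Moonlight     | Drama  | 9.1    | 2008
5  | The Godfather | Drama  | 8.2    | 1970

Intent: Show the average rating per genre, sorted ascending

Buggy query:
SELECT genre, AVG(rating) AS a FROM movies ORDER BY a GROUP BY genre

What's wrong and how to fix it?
Bug: GROUP BY must precede ORDER BY

Fix: Move ORDER BY to the end, after GROUP BY

Corrected query:
SELECT genre, AVG(rating) AS a FROM movies GROUP BY genre ORDER BY a

Result:
genre  | a       
-------+---------
Drama  | 8.166667
Sci-Fi | 8.3     
Action | 9.3     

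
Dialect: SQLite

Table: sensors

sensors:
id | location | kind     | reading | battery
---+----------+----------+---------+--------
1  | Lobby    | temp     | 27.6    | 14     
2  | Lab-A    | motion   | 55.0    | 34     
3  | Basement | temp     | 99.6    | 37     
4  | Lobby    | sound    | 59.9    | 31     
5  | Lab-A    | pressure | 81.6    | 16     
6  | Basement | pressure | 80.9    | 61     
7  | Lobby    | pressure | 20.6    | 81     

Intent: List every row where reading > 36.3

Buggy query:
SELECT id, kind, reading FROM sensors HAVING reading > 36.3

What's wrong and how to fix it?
Bug: This is a non-aggregate query (no GROUP BY, no aggregates), so in SQLite the HAVING clause is invalid here; a row-level condition belongs in WHERE

Fix: Replace HAVING with WHERE since the condition applies to individual rows

Corrected query:
SELECT id, kind, reading FROM sensors WHERE reading > 36.3

Result:
id | kind     | reading
---+----------+--------
2  | motion   | 55     
3  | temp     | 99.6   
4  | sound    | 59.9   
5  | pressure | 81.6   
6  | pressure | 80.9   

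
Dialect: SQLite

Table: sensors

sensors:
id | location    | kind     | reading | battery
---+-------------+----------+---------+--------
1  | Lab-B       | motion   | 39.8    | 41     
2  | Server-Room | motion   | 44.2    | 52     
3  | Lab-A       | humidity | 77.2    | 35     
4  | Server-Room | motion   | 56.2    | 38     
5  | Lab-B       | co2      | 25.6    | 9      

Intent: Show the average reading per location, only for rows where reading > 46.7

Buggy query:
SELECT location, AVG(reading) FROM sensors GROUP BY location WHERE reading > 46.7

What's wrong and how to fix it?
Bug: WHERE cannot follow GROUP BY

Fix: Move the WHERE clause before GROUP BY

Corrected query:
SELECT location, AVG(reading) FROM sensors WHERE reading > 46.7 GROUP BY location

Result:
location    | AVG(reading)
------------+-------------
Lab-A       | 77.2        
Server-Room | 56.2        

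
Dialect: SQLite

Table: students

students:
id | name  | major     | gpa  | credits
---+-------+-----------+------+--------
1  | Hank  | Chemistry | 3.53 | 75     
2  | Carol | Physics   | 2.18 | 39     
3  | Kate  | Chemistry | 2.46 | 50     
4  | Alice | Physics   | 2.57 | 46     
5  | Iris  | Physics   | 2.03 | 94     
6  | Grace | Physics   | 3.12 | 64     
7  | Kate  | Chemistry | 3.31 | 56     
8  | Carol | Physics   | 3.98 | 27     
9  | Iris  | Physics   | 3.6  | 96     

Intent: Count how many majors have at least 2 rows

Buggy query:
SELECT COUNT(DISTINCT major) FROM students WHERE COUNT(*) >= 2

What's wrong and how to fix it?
Bug: COUNT(*) cannot appear in WHERE; the per-group count doesn't exist yet

Fix: Group first with HAVING COUNT(*) >= 2, then COUNT the resulting groups

Corrected query:
SELECT COUNT(*) FROM (SELECT major FROM students GROUP BY major HAVING COUNT(*) >= 2)

Result:
COUNT(*)
--------
2       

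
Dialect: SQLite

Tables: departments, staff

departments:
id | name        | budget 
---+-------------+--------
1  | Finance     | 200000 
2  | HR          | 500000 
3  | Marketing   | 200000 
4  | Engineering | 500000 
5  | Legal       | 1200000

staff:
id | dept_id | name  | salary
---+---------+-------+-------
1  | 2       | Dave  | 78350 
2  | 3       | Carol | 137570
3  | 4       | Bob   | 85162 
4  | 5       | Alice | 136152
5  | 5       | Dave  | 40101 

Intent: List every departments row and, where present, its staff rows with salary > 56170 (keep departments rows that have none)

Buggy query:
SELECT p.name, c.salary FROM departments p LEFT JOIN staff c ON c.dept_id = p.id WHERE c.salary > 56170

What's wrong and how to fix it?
Bug: A WHERE condition on the right-hand table after LEFT JOIN drops unmatched parents

Fix: Put 'c.salary > 56170' in the JOIN's ON clause instead of WHERE

Corrected query:
SELECT p.name, c.salary FROM departments p LEFT JOIN staff c ON c.dept_id = p.id AND c.salary > 56170

Result:
name        | salary
------------+-------
Finance     | NULL  
HR          | 78350 
Marketing   | 137570
Engineering | 85162 
Legal       | 136152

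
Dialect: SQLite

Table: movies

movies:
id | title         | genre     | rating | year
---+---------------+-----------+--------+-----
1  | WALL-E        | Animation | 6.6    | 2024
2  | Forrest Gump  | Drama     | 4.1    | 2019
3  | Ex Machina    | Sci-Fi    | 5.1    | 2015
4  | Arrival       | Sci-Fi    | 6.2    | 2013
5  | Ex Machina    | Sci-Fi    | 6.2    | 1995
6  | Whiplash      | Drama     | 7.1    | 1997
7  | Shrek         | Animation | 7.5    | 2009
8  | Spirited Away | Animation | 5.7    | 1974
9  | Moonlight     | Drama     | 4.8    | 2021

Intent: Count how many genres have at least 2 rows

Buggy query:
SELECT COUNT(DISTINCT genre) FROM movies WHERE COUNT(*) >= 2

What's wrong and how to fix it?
Bug: COUNT(*) cannot appear in WHERE; the per-group count doesn't exist yet

Fix: Use a subquery that GROUPs and filters with HAVING, then count its rows

Corrected query:
SELECT COUNT(*) FROM (SELECT genre FROM movies GROUP BY genre HAVING COUNT(*) >= 2)

Result:
COUNT(*)
--------
3       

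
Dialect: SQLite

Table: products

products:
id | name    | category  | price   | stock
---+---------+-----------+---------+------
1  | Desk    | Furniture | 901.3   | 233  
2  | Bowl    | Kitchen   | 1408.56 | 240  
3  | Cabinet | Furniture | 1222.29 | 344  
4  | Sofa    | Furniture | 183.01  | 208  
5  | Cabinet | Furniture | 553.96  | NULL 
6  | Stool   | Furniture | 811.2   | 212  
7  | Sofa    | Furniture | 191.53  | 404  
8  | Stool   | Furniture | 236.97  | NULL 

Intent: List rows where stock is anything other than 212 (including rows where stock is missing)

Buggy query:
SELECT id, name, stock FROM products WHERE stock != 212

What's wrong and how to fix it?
Bug: 'stock != 212' is unknown when stock is NULL, so NULL rows are silently excluded

Fix: Handle NULL separately with IS NULL alongside the inequality

Corrected query:
SELECT id, name, stock FROM products WHERE stock != 212 OR stock IS NULL

Result:
id | name    | stock
---+---------+------
1  | Desk    | 233  
2  | Bowl    | 240  
3  | Cabinet | 344  
4  | Sofa    | 208  
5  | Cabinet | NULL 
7  | Sofa    | 404  
8  | Stool   | NULL 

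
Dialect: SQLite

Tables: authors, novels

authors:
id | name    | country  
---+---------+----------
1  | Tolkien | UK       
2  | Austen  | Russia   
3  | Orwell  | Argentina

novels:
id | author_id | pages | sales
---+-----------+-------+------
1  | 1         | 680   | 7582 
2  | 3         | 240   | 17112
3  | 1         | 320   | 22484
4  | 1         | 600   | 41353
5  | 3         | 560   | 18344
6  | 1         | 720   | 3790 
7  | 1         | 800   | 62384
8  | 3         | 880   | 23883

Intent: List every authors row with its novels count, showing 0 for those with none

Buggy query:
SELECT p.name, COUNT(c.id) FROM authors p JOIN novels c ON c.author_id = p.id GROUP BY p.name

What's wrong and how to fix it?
Bug: INNER JOIN drops authors rows that have no matching novels rows

Fix: Switch to LEFT JOIN to retain unmatched parent rows

Corrected query:
SELECT p.name, COUNT(c.id) FROM authors p LEFT JOIN novels c ON c.author_id = p.id GROUP BY p.name

Result:
name    | COUNT(c.id)
--------+------------
Austen  | 0          
Orwell  | 3          
Tolkien | 5          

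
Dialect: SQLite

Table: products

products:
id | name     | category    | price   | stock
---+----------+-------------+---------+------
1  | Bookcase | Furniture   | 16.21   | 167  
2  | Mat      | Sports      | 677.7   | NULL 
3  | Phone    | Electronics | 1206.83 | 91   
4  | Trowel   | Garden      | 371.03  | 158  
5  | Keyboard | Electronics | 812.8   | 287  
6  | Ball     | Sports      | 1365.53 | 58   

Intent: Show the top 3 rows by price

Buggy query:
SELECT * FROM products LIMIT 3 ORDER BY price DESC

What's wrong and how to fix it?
Bug: ORDER BY cannot follow LIMIT; LIMIT is the final clause

Fix: Sort with ORDER BY, then apply LIMIT

Corrected query:
SELECT * FROM products ORDER BY price DESC LIMIT 3

Result:
id | name     | category    | price   | stock
---+----------+-------------+---------+------
6  | Ball     | Sports      | 1365.53 | 58   
3  | Phone    | Electronics | 1206.83 | 91   
5  | Keyboard | Electronics | 812.8   | 287  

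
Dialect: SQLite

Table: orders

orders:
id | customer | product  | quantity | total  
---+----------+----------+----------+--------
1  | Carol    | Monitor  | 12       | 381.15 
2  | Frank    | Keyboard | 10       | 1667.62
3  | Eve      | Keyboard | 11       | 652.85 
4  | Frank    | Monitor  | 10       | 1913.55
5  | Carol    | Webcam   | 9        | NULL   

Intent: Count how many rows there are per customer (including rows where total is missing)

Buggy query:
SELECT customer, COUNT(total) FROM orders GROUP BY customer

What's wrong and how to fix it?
Bug: COUNT(total) skips NULLs, so groups with missing total are undercounted

Fix: Replace COUNT(total) with COUNT(*)

Corrected query:
SELECT customer, COUNT(*) FROM orders GROUP BY customer

Result:
customer | COUNT(*)
---------+---------
Carol    | 2       
Eve      | 1       
Frank    | 2       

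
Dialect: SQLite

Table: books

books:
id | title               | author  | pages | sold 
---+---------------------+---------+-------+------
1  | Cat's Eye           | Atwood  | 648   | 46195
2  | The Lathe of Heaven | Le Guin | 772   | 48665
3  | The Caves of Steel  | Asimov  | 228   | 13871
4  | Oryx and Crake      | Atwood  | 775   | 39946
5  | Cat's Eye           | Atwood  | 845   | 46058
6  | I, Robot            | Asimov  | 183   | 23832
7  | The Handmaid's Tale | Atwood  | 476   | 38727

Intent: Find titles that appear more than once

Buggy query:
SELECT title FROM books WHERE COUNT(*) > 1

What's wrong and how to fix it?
Bug: WHERE can't reference COUNT(*); aggregates are computed after WHERE

Fix: Group first, then use HAVING for the count condition

Corrected query:
SELECT title FROM books GROUP BY title HAVING COUNT(*) > 1

Result:
title    
---------
Cat's Eye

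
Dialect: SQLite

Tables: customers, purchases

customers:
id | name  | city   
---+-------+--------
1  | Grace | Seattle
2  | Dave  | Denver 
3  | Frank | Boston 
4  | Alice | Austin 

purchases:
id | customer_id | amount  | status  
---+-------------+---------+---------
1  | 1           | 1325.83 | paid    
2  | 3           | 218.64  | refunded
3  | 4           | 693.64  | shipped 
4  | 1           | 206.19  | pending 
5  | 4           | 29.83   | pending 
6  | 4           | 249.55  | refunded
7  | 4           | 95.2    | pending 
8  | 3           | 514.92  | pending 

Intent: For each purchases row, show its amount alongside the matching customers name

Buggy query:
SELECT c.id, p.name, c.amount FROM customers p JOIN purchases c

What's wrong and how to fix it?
Bug: Missing join condition: each purchases row is matched to all customers rows instead of just its own

Fix: Specify the join condition linking the foreign key to the parent id

Corrected query:
SELECT c.id, p.name, c.amount FROM customers p JOIN purchases c ON c.customer_id = p.id

Result:
id | name  | amount 
---+-------+--------
1  | Grace | 1325.83
2  | Frank | 218.64 
3  | Alice | 693.64 
4  | Grace | 206.19 
5  | Alice | 29.83  
6  | Alice | 249.55 
7  | Alice | 95.2   
8  | Frank | 514.92 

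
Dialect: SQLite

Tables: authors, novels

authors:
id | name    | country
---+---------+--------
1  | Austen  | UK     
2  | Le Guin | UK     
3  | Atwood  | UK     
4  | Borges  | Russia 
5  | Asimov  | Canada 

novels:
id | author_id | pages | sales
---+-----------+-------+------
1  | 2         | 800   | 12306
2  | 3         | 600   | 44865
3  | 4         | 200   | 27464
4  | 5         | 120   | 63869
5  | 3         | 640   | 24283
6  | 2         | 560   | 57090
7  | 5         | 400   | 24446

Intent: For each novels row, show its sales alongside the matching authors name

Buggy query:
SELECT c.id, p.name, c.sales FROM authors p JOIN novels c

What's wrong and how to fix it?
Bug: Missing join condition: each novels row is matched to all authors rows instead of just its own

Fix: Specify the join condition linking the foreign key to the parent id

Corrected query:
SELECT c.id, p.name, c.sales FROM authors p JOIN novels c ON c.author_id = p.id

Result:
id | name    | sales
---+---------+------
1  | Le Guin | 12306
2  | Atwood  | 44865
3  | Borges  | 27464
4  | Asimov  | 63869
5  | Atwood  | 24283
6  | Le Guin | 57090
7  | Asimov  | 24446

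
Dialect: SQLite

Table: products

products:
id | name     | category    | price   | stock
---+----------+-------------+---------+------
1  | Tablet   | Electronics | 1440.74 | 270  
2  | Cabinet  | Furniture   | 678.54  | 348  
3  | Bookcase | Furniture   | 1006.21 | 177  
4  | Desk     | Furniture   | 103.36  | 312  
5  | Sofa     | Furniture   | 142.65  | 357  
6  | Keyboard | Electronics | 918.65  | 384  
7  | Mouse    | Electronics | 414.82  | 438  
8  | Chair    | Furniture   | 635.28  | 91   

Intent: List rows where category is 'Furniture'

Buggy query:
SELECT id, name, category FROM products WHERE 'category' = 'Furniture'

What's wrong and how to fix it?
Bug: 'category' in single quotes is a string literal, not the column; the comparison is literal-vs-literal and never true

Fix: Reference the column as category without single quotes

Corrected query:
SELECT id, name, category FROM products WHERE category = 'Furniture'

Result:
id | name     | category 
---+----------+----------
2  | Cabinet  | Furniture
3  | Bookcase | Furniture
4  | Desk     | Furniture
5  | Sofa     | Furniture
8  | Chair    | Furniture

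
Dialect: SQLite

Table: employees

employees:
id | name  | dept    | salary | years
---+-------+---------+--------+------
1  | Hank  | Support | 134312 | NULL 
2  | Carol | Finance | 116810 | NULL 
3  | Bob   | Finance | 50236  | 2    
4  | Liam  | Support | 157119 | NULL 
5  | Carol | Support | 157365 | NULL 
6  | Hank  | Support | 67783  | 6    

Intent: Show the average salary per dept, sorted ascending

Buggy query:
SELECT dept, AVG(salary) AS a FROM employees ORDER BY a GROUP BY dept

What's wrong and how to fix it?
Bug: GROUP BY must precede ORDER BY

Fix: Reorder: SELECT … FROM … GROUP BY … ORDER BY …

Corrected query:
SELECT dept, AVG(salary) AS a FROM employees GROUP BY dept ORDER BY a

Result:
dept    | a        
--------+----------
Finance | 83523    
Support | 129144.75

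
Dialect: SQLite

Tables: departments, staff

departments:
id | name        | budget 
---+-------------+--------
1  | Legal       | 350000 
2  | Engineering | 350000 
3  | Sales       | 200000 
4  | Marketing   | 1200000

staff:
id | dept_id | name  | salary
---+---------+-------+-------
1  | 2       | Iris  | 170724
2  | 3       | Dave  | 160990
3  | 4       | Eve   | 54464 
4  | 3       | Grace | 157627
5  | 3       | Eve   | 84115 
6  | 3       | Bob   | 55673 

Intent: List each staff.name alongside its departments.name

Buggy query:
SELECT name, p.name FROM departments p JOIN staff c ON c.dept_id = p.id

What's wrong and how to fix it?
Bug: 'name' exists in both joined tables, so the database can't tell which one is meant

Fix: Prefix ambiguous columns with the table alias

Corrected query:
SELECT c.name, p.name FROM departments p JOIN staff c ON c.dept_id = p.id

Result:
name  | name       
------+------------
Iris  | Engineering
Dave  | Sales      
Eve   | Marketing  
Grace | Sales      
Eve   | Sales      
Bob   | Sales      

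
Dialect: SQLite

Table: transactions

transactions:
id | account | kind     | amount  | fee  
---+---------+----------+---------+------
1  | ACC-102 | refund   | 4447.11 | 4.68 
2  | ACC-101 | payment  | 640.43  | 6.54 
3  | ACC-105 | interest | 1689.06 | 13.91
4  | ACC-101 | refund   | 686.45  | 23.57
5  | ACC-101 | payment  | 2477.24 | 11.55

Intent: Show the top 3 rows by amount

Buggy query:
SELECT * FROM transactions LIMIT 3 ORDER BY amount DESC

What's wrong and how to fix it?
Bug: ORDER BY cannot follow LIMIT; LIMIT is the final clause

Fix: Sort with ORDER BY, then apply LIMIT

Corrected query:
SELECT * FROM transactions ORDER BY amount DESC LIMIT 3

Result:
id | account | kind     | amount  | fee  
---+---------+----------+---------+------
1  | ACC-102 | refund   | 4447.11 | 4.68 
5  | ACC-101 | payment  | 2477.24 | 11.55
3  | ACC-105 | interest | 1689.06 | 13.91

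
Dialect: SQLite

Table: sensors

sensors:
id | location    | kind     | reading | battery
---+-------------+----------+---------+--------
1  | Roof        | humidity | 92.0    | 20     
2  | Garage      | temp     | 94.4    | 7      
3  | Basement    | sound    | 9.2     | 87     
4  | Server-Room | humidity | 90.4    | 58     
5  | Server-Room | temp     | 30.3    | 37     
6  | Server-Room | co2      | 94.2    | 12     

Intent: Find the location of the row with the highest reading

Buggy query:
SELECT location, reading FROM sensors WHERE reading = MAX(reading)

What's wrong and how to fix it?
Bug: MAX(reading) is an aggregate and cannot be used directly in WHERE

Fix: Use a subquery: WHERE reading = (SELECT MAX(reading) FROM sensors)

Corrected query:
SELECT location, reading FROM sensors WHERE reading = (SELECT MAX(reading) FROM sensors)

Result:
location | reading
---------+--------
Garage   | 94.4   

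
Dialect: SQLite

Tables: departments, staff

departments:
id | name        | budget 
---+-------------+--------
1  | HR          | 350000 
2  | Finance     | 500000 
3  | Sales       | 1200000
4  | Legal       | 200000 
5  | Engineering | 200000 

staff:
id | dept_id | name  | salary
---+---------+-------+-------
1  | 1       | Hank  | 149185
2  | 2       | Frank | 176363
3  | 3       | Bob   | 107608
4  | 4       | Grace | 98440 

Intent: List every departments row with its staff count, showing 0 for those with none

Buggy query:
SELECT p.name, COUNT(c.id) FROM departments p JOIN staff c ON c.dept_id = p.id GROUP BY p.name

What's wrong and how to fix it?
Bug: An inner join excludes parents with zero children

Fix: Switch to LEFT JOIN to retain unmatched parent rows

Corrected query:
SELECT p.name, COUNT(c.id) FROM departments p LEFT JOIN staff c ON c.dept_id = p.id GROUP BY p.name

Result:
name        | COUNT(c.id)
------------+------------
Engineering | 0          
Finance     | 1          
HR          | 1          
Legal       | 1          
Sales       | 1          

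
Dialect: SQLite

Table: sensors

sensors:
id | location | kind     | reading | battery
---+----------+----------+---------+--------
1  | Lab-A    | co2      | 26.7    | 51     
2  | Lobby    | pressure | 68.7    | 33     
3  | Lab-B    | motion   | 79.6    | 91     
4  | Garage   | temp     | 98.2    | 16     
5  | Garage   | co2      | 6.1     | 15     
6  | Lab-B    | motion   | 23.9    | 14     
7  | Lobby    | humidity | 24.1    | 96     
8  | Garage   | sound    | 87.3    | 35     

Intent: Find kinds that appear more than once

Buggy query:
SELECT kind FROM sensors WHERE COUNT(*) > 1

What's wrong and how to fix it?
Bug: COUNT(*) is an aggregate and cannot be used in WHERE

Fix: GROUP BY kind, then filter groups with HAVING COUNT(*) > 1

Corrected query:
SELECT kind FROM sensors GROUP BY kind HAVING COUNT(*) > 1

Result:
kind  
------
co2   
motion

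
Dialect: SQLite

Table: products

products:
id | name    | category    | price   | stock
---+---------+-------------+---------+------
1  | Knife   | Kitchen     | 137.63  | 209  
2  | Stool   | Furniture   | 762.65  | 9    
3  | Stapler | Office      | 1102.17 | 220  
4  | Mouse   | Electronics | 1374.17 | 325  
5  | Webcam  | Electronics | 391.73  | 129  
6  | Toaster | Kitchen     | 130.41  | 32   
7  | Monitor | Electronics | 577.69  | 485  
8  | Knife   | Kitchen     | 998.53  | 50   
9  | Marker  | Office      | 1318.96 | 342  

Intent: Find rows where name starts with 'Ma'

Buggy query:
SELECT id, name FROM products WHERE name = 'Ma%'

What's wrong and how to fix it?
Bug: '=' compares the literal string including the % character; pattern matching needs LIKE

Fix: Replace '=' with LIKE so 'Ma%' is treated as a pattern

Corrected query:
SELECT id, name FROM products WHERE name LIKE 'Ma%'

Result:
id | name  
---+-------
9  | Marker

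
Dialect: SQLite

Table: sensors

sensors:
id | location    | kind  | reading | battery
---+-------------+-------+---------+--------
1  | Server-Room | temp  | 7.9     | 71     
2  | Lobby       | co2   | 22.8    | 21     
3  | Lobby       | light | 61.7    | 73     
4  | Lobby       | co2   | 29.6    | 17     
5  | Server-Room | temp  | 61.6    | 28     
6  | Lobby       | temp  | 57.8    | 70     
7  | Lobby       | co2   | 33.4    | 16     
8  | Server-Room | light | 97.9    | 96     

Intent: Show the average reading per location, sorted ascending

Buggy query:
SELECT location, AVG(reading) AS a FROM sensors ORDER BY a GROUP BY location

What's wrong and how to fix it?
Bug: ORDER BY appears before GROUP BY; SQL clause order requires GROUP BY first

Fix: Reorder: SELECT … FROM … GROUP BY … ORDER BY …

Corrected query:
SELECT location, AVG(reading) AS a FROM sensors GROUP BY location ORDER BY a

Result:
location    | a    
------------+------
Lobby       | 41.06
Server-Room | 55.8 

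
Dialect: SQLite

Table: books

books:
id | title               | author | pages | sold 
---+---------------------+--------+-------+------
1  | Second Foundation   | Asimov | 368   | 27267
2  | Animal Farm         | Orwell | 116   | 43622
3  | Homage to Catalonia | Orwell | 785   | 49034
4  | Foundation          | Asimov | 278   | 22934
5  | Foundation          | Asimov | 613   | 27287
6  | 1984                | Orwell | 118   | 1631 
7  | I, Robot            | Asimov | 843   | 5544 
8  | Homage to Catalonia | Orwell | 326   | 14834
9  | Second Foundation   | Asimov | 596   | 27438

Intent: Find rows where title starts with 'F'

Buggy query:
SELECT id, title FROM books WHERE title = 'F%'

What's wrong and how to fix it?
Bug: '=' compares the literal string including the % character; pattern matching needs LIKE

Fix: Use LIKE for wildcard pattern matching

Corrected query:
SELECT id, title FROM books WHERE title LIKE 'F%'

Result:
id | title     
---+-----------
4  | Foundation
5  | Foundation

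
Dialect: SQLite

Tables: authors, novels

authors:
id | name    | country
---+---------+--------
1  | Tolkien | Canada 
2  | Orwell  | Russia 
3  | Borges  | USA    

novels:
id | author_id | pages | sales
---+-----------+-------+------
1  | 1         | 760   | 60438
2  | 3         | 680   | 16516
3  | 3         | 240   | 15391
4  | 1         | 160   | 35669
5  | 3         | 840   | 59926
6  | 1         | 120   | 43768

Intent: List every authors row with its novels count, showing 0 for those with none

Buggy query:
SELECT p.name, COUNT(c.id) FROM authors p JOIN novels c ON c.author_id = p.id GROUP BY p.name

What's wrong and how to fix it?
Bug: INNER JOIN drops authors rows that have no matching novels rows

Fix: Switch to LEFT JOIN to retain unmatched parent rows

Corrected query:
SELECT p.name, COUNT(c.id) FROM authors p LEFT JOIN novels c ON c.author_id = p.id GROUP BY p.name

Result:
name    | COUNT(c.id)
--------+------------
Borges  | 3          
Orwell  | 0          
Tolkien | 3          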